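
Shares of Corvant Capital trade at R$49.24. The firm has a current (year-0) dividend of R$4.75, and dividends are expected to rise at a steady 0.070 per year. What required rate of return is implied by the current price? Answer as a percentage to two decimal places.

Rearranging the constant-growth DDM: r = D₁/P₀ + g.
D₁ = 4.75 × (1 + 0.07) = 5.0825.
r = 5.0825 / 49.24 + 0.07 = 0.10322 + 0.07 = 0.17322

17.32%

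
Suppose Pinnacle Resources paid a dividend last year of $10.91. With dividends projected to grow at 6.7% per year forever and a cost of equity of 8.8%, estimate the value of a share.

$554.33

Gordon growth model: P₀ = D₁/(r − g). D₁ = 10.91 × (1 + 0.067) = 11.6410.
P₀ = 11.6410 / (0.088 − 0.067) = 11.6410 / 0.021 = 554.3319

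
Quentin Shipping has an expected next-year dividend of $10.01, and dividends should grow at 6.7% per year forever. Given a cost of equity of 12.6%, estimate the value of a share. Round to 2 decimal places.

$169.66

Gordon growth model: P₀ = D₁/(r − g), with D₁ = 10.01 given directly.
P₀ = 10.0100 / (0.126 − 0.067) = 10.0100 / 0.059 = 169.6610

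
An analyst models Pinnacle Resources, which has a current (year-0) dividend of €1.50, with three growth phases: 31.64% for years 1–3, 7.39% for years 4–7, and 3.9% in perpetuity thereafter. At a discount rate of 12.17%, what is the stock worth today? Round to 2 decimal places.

Three-stage DDM. Project D₁…D_7; terminal Gordon value at t=7 with g = 0.039; discount at r = 0.1217.
D_1 = 1.9746
D_2 = 2.5994
D_3 = 3.4218
D_4 = 3.6747
D_5 = 3.9462
D_6 = 4.2379
D_7 = 4.5510
TV_7 = 4.7285/(0.1217−0.039) = 57.1769
P₀ = Σ Dₜ/(1+r)ᵗ + TV_7/(1+r)^7 = 40.5495

€40.55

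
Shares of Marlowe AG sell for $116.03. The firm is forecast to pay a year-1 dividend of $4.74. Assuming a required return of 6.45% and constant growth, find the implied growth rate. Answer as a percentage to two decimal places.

From P₀ = D₁/(r − g), the implied growth is g = r − D₁/P₀.
g = 0.0645 − 4.74/116.03 = 0.0645 − 0.04085 = 0.02365

2.36%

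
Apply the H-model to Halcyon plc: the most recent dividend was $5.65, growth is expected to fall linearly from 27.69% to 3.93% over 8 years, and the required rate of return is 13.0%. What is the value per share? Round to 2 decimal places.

H-model: P₀ = D₀[(1+g_L) + H(g_S−g_L)]/(r−g_L), with H = 8/2 = 4.
P₀ = 5.65 × [(1+0.0393) + 4×(0.2769−0.0393)] / (0.13−0.0393)
   = 5.65 × 1.9897 / 0.0907 = 123.9449

$123.94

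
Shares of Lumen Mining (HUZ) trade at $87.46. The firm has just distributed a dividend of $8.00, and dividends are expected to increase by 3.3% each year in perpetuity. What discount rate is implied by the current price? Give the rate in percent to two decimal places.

12.75%

Rearranging the constant-growth DDM: r = D₁/P₀ + g.
D₁ = 8.00 × (1 + 0.033) = 8.2640.
r = 8.2640 / 87.46 + 0.033 = 0.09449 + 0.033 = 0.12749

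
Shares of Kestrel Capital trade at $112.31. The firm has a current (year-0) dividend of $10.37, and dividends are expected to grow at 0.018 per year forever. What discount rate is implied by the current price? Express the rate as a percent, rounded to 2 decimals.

11.20%

Rearranging the constant-growth DDM: r = D₁/P₀ + g.
D₁ = 10.37 × (1 + 0.018) = 10.5567.
r = 10.5567 / 112.31 + 0.018 = 0.09400 + 0.018 = 0.11200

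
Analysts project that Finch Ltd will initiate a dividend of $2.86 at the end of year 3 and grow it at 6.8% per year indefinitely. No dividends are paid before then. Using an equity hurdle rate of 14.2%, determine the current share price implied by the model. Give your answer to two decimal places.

$29.63

Deferred-dividend DDM. At t=2 the remaining stream is a growing perpetuity with first payment D_3 = 2.86.
V_2 = D_3/(r−g) = 2.86/(0.142−0.068) = 38.6486
P₀ = V_2/(1+r)^2 = 38.6486/(1+0.142)^2 = 29.6348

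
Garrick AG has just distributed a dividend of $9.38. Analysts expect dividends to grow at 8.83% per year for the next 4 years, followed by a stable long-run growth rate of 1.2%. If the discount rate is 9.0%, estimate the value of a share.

Two-stage DDM. Project D₁…D_4 at 0.0883, terminal growth 0.012, discount at r = 0.09.
D_1 = 10.2083
D_2 = 11.1096
D_3 = 12.0906
D_4 = 13.1582
Terminal value at t=4: TV = D_5/(r−g) = 13.3161/(0.09−0.012) = 170.7196
P₀ = 10.2083/(1+0.09)^1 + 11.1096/(1+0.09)^2 + 12.0906/(1+0.09)^3 + 13.1582/(1+0.09)^4 + 170.7196/(1+0.09)^4 = 158.3160

$158.32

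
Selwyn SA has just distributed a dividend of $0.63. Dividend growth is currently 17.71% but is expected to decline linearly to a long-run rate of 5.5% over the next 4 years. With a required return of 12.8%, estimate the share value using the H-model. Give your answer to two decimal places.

H-model: P₀ = D₀[(1+g_L) + H(g_S−g_L)]/(r−g_L), with H = 4/2 = 2.
P₀ = 0.63 × [(1+0.055) + 2×(0.1771−0.055)] / (0.128−0.055)
   = 0.63 × 1.2992 / 0.073 = 11.2123

$11.21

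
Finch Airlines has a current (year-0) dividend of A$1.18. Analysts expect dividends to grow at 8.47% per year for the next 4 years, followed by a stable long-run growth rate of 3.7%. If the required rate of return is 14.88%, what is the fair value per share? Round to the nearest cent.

A$12.80

Two-stage DDM. Project D₁…D_4 at 0.0847, terminal growth 0.037, discount at r = 0.1488.
D_1 = 1.2799
D_2 = 1.3884
D_3 = 1.5060
D_4 = 1.6335
Terminal value at t=4: TV = D_5/(r−g) = 1.6939/(0.1488−0.037) = 15.1516
P₀ = 1.2799/(1+0.1488)^1 + 1.3884/(1+0.1488)^2 + 1.5060/(1+0.1488)^3 + 1.6335/(1+0.1488)^4 + 15.1516/(1+0.1488)^4 = 12.7965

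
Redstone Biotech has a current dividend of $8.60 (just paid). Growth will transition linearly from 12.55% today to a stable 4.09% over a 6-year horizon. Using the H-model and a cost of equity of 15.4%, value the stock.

H-model: P₀ = D₀[(1+g_L) + H(g_S−g_L)]/(r−g_L), with H = 6/2 = 3.
P₀ = 8.60 × [(1+0.0409) + 3×(0.1255−0.0409)] / (0.154−0.0409)
   = 8.60 × 1.2947 / 0.1131 = 98.4476

$98.45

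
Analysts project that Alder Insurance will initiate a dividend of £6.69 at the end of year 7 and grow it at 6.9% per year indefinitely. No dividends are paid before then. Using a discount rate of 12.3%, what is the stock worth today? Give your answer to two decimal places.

Deferred-dividend DDM. At t=6 the remaining stream is a growing perpetuity with first payment D_7 = 6.69.
V_6 = D_7/(r−g) = 6.69/(0.123−0.069) = 123.8889
P₀ = V_6/(1+r)^6 = 123.8889/(1+0.123)^6 = 61.7666

£61.77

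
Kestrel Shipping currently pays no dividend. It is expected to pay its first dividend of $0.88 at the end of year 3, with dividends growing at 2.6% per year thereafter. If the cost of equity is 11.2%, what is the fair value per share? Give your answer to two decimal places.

$8.28

Deferred-dividend DDM. At t=2 the remaining stream is a growing perpetuity with first payment D_3 = 0.88.
V_2 = D_3/(r−g) = 0.88/(0.112−0.026) = 10.2326
P₀ = V_2/(1+r)^2 = 10.2326/(1+0.112)^2 = 8.2751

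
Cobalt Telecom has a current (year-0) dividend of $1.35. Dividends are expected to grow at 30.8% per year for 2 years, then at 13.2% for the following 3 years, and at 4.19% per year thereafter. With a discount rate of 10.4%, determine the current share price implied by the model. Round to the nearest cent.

Three-stage DDM. Project D₁…D_5; terminal Gordon value at t=5 with g = 0.0419; discount at r = 0.104.
D_1 = 1.7658
D_2 = 2.3097
D_3 = 2.6145
D_4 = 2.9597
D_5 = 3.3503
TV_5 = 3.4907/(0.104−0.0419) = 56.2112
P₀ = Σ Dₜ/(1+r)ᵗ + TV_5/(1+r)^5 = 43.7478

$43.75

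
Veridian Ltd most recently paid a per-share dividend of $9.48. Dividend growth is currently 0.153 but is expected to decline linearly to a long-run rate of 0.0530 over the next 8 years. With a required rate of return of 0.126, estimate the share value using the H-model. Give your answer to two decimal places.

H-model: P₀ = D₀[(1+g_L) + H(g_S−g_L)]/(r−g_L), with H = 8/2 = 4.
P₀ = 9.48 × [(1+0.053) + 4×(0.153−0.053)] / (0.126−0.053)
   = 9.48 × 1.4530 / 0.073 = 188.6910

$188.69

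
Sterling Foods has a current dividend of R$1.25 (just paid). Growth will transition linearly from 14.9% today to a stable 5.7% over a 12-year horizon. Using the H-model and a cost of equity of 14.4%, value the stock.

R$23.12

H-model: P₀ = D₀[(1+g_L) + H(g_S−g_L)]/(r−g_L), with H = 12/2 = 6.
P₀ = 1.25 × [(1+0.057) + 6×(0.149−0.057)] / (0.144−0.057)
   = 1.25 × 1.6090 / 0.087 = 23.1178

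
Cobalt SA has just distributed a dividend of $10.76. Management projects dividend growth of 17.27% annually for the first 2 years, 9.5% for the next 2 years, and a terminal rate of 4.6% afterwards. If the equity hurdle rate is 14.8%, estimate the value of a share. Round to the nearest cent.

$147.90

Three-stage DDM. Project D₁…D_4; terminal Gordon value at t=4 with g = 0.046; discount at r = 0.148.
D_1 = 12.6183
D_2 = 14.7974
D_3 = 16.2032
D_4 = 17.7425
TV_4 = 18.5586/(0.148−0.046) = 181.9474
P₀ = Σ Dₜ/(1+r)ᵗ + TV_4/(1+r)^4 = 147.9002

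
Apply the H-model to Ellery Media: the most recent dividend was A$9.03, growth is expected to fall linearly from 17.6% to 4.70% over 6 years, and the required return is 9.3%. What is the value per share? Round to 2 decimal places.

H-model: P₀ = D₀[(1+g_L) + H(g_S−g_L)]/(r−g_L), with H = 6/2 = 3.
P₀ = 9.03 × [(1+0.047) + 3×(0.176−0.047)] / (0.093−0.047)
   = 9.03 × 1.4340 / 0.046 = 281.5004

A$281.50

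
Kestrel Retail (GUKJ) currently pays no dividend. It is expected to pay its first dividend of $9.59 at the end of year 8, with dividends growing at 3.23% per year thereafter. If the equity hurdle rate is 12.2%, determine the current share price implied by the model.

$47.76

Deferred-dividend DDM. At t=7 the remaining stream is a growing perpetuity with first payment D_8 = 9.59.
V_7 = D_8/(r−g) = 9.59/(0.122−0.0323) = 106.9119
P₀ = V_7/(1+r)^7 = 106.9119/(1+0.122)^7 = 47.7613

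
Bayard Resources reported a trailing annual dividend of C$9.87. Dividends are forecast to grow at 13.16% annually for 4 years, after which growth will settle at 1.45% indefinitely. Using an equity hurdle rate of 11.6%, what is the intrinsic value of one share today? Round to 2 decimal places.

Two-stage DDM. Project D₁…D_4 at 0.1316, terminal growth 0.0145, discount at r = 0.116.
D_1 = 11.1689
D_2 = 12.6387
D_3 = 14.3020
D_4 = 16.1841
Terminal value at t=4: TV = D_5/(r−g) = 16.4188/(0.116−0.0145) = 161.7614
P₀ = 11.1689/(1+0.116)^1 + 12.6387/(1+0.116)^2 + 14.3020/(1+0.116)^3 + 16.1841/(1+0.116)^4 + 161.7614/(1+0.116)^4 = 145.1632

C$145.16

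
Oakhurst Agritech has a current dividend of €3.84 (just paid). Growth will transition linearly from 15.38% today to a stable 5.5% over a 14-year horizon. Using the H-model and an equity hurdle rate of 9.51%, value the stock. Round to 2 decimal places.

H-model: P₀ = D₀[(1+g_L) + H(g_S−g_L)]/(r−g_L), with H = 14/2 = 7.
P₀ = 3.84 × [(1+0.055) + 7×(0.1538−0.055)] / (0.0951−0.055)
   = 3.84 × 1.7466 / 0.0401 = 167.2555

€167.26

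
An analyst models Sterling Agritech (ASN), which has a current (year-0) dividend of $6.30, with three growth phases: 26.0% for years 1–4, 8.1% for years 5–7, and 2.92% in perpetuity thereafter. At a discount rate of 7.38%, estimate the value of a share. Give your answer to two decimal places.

$355.69

Three-stage DDM. Project D₁…D_7; terminal Gordon value at t=7 with g = 0.0292; discount at r = 0.0738.
D_1 = 7.9380
D_2 = 10.0019
D_3 = 12.6024
D_4 = 15.8790
D_5 = 17.1652
D_6 = 18.5556
D_7 = 20.0586
TV_7 = 20.6443/(0.0738−0.0292) = 462.8761
P₀ = Σ Dₜ/(1+r)ᵗ + TV_7/(1+r)^7 = 355.6923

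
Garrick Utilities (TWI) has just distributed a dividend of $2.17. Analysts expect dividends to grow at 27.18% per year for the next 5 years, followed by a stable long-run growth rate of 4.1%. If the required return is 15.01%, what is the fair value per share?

$49.06

Two-stage DDM. Project D₁…D_5 at 0.2718, terminal growth 0.041, discount at r = 0.1501.
D_1 = 2.7598
D_2 = 3.5099
D_3 = 4.4639
D_4 = 5.6772
D_5 = 7.2203
Terminal value at t=5: TV = D_6/(r−g) = 7.5163/(0.1501−0.041) = 68.8937
P₀ = 2.7598/(1+0.1501)^1 + 3.5099/(1+0.1501)^2 + 4.4639/(1+0.1501)^3 + 5.6772/(1+0.1501)^4 + 7.2203/(1+0.1501)^5 + 68.8937/(1+0.1501)^5 = 49.0580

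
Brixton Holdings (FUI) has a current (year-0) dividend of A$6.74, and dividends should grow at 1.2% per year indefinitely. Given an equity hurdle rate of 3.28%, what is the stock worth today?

Gordon growth model: P₀ = D₁/(r − g). D₁ = 6.74 × (1 + 0.012) = 6.8209.
P₀ = 6.8209 / (0.0328 − 0.012) = 6.8209 / 0.0208 = 327.9269

A$327.93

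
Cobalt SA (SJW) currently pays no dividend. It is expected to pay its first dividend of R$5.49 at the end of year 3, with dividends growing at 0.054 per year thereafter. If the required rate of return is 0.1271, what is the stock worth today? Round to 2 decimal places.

Deferred-dividend DDM. At t=2 the remaining stream is a growing perpetuity with first payment D_3 = 5.49.
V_2 = D_3/(r−g) = 5.49/(0.1271−0.054) = 75.1026
P₀ = V_2/(1+r)^2 = 75.1026/(1+0.1271)^2 = 59.1194

R$59.12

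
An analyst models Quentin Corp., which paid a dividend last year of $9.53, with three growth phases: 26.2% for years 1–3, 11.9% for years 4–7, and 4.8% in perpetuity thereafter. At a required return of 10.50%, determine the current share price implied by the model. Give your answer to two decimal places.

$370.62

Three-stage DDM. Project D₁…D_7; terminal Gordon value at t=7 with g = 0.048; discount at r = 0.105.
D_1 = 12.0269
D_2 = 15.1779
D_3 = 19.1545
D_4 = 21.4339
D_5 = 23.9845
D_6 = 26.8387
D_7 = 30.0325
TV_7 = 31.4740/(0.105−0.048) = 552.1763
P₀ = Σ Dₜ/(1+r)ᵗ + TV_7/(1+r)^7 = 370.6187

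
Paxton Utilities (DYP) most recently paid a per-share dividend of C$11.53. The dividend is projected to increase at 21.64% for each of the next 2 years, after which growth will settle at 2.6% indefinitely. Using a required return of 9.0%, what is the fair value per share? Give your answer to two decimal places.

C$257.42

Two-stage DDM. Project D₁…D_2 at 0.2164, terminal growth 0.026, discount at r = 0.09.
D_1 = 14.0251
D_2 = 17.0601
Terminal value at t=2: TV = D_3/(r−g) = 17.5037/(0.09−0.026) = 273.4951
P₀ = 14.0251/(1+0.09)^1 + 17.0601/(1+0.09)^2 + 273.4951/(1+0.09)^2 = 257.4216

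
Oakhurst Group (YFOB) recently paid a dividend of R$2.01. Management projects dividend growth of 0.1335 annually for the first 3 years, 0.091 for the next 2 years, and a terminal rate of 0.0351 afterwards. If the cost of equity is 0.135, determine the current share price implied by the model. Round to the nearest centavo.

R$28.96

Three-stage DDM. Project D₁…D_5; terminal Gordon value at t=5 with g = 0.0351; discount at r = 0.135.
D_1 = 2.2783
D_2 = 2.5825
D_3 = 2.9273
D_4 = 3.1936
D_5 = 3.4843
TV_5 = 3.6066/(0.135−0.0351) = 36.1016
P₀ = Σ Dₜ/(1+r)ᵗ + TV_5/(1+r)^5 = 28.9550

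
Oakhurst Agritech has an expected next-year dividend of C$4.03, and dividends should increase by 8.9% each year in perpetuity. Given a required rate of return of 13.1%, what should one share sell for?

C$95.95

Gordon growth model: P₀ = D₁/(r − g), with D₁ = 4.03 given directly.
P₀ = 4.0300 / (0.131 − 0.089) = 4.0300 / 0.042 = 95.9524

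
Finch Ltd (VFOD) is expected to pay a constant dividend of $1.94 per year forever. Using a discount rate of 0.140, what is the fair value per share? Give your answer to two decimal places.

$13.86

Zero-growth DDM (perpetuity): P₀ = D/r = 1.94 / 0.14 = 13.8571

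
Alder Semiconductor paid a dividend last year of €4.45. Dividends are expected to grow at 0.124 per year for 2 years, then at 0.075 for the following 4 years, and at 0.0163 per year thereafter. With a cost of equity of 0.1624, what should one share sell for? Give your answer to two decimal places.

Three-stage DDM. Project D₁…D_6; terminal Gordon value at t=6 with g = 0.0163; discount at r = 0.1624.
D_1 = 5.0018
D_2 = 5.6220
D_3 = 6.0437
D_4 = 6.4970
D_5 = 6.9842
D_6 = 7.5080
TV_6 = 7.6304/(0.1624−0.0163) = 52.2274
P₀ = Σ Dₜ/(1+r)ᵗ + TV_6/(1+r)^6 = 43.3774

€43.38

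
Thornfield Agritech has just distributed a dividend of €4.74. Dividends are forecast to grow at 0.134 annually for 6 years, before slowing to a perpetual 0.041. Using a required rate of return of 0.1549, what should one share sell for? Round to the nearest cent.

€65.52

Two-stage DDM. Project D₁…D_6 at 0.134, terminal growth 0.041, discount at r = 0.1549.
D_1 = 5.3752
D_2 = 6.0954
D_3 = 6.9122
D_4 = 7.8385
D_5 = 8.8888
D_6 = 10.0799
Terminal value at t=6: TV = D_7/(r−g) = 10.4932/(0.1549−0.041) = 92.1263
P₀ = 5.3752/(1+0.1549)^1 + 6.0954/(1+0.1549)^2 + 6.9122/(1+0.1549)^3 + 7.8385/(1+0.1549)^4 + 8.8888/(1+0.1549)^5 + 10.0799/(1+0.1549)^6 + 92.1263/(1+0.1549)^6 = 65.5175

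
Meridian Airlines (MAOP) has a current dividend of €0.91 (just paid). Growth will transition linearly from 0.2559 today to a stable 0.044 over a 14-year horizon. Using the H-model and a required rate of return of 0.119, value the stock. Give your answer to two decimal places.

H-model: P₀ = D₀[(1+g_L) + H(g_S−g_L)]/(r−g_L), with H = 14/2 = 7.
P₀ = 0.91 × [(1+0.044) + 7×(0.2559−0.044)] / (0.119−0.044)
   = 0.91 × 2.5273 / 0.075 = 30.6646

€30.66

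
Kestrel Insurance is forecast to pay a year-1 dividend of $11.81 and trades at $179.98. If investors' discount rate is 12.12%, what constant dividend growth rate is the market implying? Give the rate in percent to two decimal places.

5.56%

From P₀ = D₁/(r − g), the implied growth is g = r − D₁/P₀.
g = 0.1212 − 11.81/179.98 = 0.1212 − 0.06562 = 0.05558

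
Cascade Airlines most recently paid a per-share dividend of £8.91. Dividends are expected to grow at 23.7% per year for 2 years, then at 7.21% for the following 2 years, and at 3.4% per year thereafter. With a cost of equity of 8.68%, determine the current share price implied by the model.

Three-stage DDM. Project D₁…D_4; terminal Gordon value at t=4 with g = 0.034; discount at r = 0.0868.
D_1 = 11.0217
D_2 = 13.6338
D_3 = 14.6168
D_4 = 15.6707
TV_4 = 16.2035/(0.0868−0.034) = 306.8840
P₀ = Σ Dₜ/(1+r)ᵗ + TV_4/(1+r)^4 = 264.2803

£264.28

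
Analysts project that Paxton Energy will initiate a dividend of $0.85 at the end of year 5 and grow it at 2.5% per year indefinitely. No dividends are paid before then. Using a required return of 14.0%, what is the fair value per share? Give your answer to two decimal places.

$4.38

Deferred-dividend DDM. At t=4 the remaining stream is a growing perpetuity with first payment D_5 = 0.85.
V_4 = D_5/(r−g) = 0.85/(0.14−0.025) = 7.3913
P₀ = V_4/(1+r)^4 = 7.3913/(1+0.14)^4 = 4.3762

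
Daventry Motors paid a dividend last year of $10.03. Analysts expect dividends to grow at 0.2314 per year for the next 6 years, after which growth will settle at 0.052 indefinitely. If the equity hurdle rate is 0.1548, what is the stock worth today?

Two-stage DDM. Project D₁…D_6 at 0.2314, terminal growth 0.052, discount at r = 0.1548.
D_1 = 12.3509
D_2 = 15.2089
D_3 = 18.7283
D_4 = 23.0620
D_5 = 28.3986
D_6 = 34.9700
Terminal value at t=6: TV = D_7/(r−g) = 36.7885/(0.1548−0.052) = 357.8644
P₀ = 12.3509/(1+0.1548)^1 + 15.2089/(1+0.1548)^2 + 18.7283/(1+0.1548)^3 + 23.0620/(1+0.1548)^4 + 28.3986/(1+0.1548)^5 + 34.9700/(1+0.1548)^6 + 357.8644/(1+0.1548)^6 = 226.6987

$226.70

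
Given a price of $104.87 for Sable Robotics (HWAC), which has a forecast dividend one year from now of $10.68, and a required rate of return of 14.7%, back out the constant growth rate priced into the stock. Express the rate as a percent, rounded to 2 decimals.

From P₀ = D₁/(r − g), the implied growth is g = r − D₁/P₀.
g = 0.147 − 10.68/104.87 = 0.147 − 0.10184 = 0.04516

4.52%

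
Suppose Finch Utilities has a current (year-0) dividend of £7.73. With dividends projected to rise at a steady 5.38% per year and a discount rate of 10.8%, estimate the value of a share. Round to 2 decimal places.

£150.29

Gordon growth model: P₀ = D₁/(r − g). D₁ = 7.73 × (1 + 0.0538) = 8.1459.
P₀ = 8.1459 / (0.108 − 0.0538) = 8.1459 / 0.0542 = 150.2929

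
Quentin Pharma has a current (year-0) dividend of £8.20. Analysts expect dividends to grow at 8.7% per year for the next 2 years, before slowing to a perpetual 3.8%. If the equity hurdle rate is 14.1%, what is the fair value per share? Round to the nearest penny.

£90.25

Two-stage DDM. Project D₁…D_2 at 0.087, terminal growth 0.038, discount at r = 0.141.
D_1 = 8.9134
D_2 = 9.6889
Terminal value at t=2: TV = D_3/(r−g) = 10.0570/(0.141−0.038) = 97.6412
P₀ = 8.9134/(1+0.141)^1 + 9.6889/(1+0.141)^2 + 97.6412/(1+0.141)^2 = 90.2542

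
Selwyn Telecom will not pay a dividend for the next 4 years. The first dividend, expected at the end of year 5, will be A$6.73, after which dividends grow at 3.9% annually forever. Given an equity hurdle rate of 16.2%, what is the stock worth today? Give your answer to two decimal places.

Deferred-dividend DDM. At t=4 the remaining stream is a growing perpetuity with first payment D_5 = 6.73.
V_4 = D_5/(r−g) = 6.73/(0.162−0.039) = 54.7154
P₀ = V_4/(1+r)^4 = 54.7154/(1+0.162)^4 = 30.0113

A$30.01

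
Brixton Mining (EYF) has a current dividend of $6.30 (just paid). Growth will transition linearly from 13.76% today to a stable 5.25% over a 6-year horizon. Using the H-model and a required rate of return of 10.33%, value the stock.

$162.19

H-model: P₀ = D₀[(1+g_L) + H(g_S−g_L)]/(r−g_L), with H = 6/2 = 3.
P₀ = 6.30 × [(1+0.0525) + 3×(0.1376−0.0525)] / (0.1033−0.0525)
   = 6.30 × 1.3078 / 0.0508 = 162.1878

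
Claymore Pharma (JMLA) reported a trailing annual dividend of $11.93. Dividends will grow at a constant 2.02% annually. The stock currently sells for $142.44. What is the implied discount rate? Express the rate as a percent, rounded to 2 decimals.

10.56%

Rearranging the constant-growth DDM: r = D₁/P₀ + g.
D₁ = 11.93 × (1 + 0.0202) = 12.1710.
r = 12.1710 / 142.44 + 0.0202 = 0.08545 + 0.0202 = 0.10565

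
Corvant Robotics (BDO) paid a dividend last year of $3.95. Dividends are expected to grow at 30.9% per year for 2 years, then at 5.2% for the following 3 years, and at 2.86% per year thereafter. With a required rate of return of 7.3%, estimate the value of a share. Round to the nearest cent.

Three-stage DDM. Project D₁…D_5; terminal Gordon value at t=5 with g = 0.0286; discount at r = 0.073.
D_1 = 5.1706
D_2 = 6.7682
D_3 = 7.1202
D_4 = 7.4904
D_5 = 7.8800
TV_5 = 8.1053/(0.073−0.0286) = 182.5522
P₀ = Σ Dₜ/(1+r)ᵗ + TV_5/(1+r)^5 = 155.9998

$156.00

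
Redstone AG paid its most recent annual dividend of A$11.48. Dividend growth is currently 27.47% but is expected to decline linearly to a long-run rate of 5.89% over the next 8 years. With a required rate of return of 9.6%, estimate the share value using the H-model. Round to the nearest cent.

A$594.76

H-model: P₀ = D₀[(1+g_L) + H(g_S−g_L)]/(r−g_L), with H = 8/2 = 4.
P₀ = 11.48 × [(1+0.0589) + 4×(0.2747−0.0589)] / (0.096−0.0589)
   = 11.48 × 1.9221 / 0.0371 = 594.7630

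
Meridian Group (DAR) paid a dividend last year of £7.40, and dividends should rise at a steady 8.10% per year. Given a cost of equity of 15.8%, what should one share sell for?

Gordon growth model: P₀ = D₁/(r − g). D₁ = 7.40 × (1 + 0.081) = 7.9994.
P₀ = 7.9994 / (0.158 − 0.081) = 7.9994 / 0.077 = 103.8883

£103.89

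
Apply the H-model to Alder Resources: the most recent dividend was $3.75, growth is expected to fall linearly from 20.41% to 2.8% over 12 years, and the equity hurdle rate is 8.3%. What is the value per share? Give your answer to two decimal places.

$142.13

H-model: P₀ = D₀[(1+g_L) + H(g_S−g_L)]/(r−g_L), with H = 12/2 = 6.
P₀ = 3.75 × [(1+0.028) + 6×(0.2041−0.028)] / (0.083−0.028)
   = 3.75 × 2.0846 / 0.055 = 142.1318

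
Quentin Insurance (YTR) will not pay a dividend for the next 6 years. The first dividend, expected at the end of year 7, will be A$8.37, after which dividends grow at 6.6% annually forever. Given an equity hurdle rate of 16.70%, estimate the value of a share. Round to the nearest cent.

Deferred-dividend DDM. At t=6 the remaining stream is a growing perpetuity with first payment D_7 = 8.37.
V_6 = D_7/(r−g) = 8.37/(0.167−0.066) = 82.8713
P₀ = V_6/(1+r)^6 = 82.8713/(1+0.167)^6 = 32.8079

A$32.81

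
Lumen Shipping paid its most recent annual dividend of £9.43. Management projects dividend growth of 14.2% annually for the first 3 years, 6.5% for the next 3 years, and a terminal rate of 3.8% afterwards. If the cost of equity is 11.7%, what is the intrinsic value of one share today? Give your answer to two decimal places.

£171.84

Three-stage DDM. Project D₁…D_6; terminal Gordon value at t=6 with g = 0.038; discount at r = 0.117.
D_1 = 10.7691
D_2 = 12.2983
D_3 = 14.0446
D_4 = 14.9575
D_5 = 15.9298
D_6 = 16.9652
TV_6 = 17.6099/(0.117−0.038) = 222.9098
P₀ = Σ Dₜ/(1+r)ᵗ + TV_6/(1+r)^6 = 171.8443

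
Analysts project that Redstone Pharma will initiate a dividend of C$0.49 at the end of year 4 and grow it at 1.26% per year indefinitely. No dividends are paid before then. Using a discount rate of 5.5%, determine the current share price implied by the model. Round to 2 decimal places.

Deferred-dividend DDM. At t=3 the remaining stream is a growing perpetuity with first payment D_4 = 0.49.
V_3 = D_4/(r−g) = 0.49/(0.055−0.0126) = 11.5566
P₀ = V_3/(1+r)^3 = 11.5566/(1+0.055)^3 = 9.8418

C$9.84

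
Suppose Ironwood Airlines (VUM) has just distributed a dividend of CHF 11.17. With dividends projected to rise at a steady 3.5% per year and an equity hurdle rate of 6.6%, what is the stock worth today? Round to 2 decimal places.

Gordon growth model: P₀ = D₁/(r − g). D₁ = 11.17 × (1 + 0.035) = 11.5609.
P₀ = 11.5609 / (0.066 − 0.035) = 11.5609 / 0.031 = 372.9339

CHF 372.93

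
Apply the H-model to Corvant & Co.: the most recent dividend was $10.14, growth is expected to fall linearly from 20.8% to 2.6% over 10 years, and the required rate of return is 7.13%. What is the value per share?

$433.36

H-model: P₀ = D₀[(1+g_L) + H(g_S−g_L)]/(r−g_L), with H = 10/2 = 5.
P₀ = 10.14 × [(1+0.026) + 5×(0.208−0.026)] / (0.0713−0.026)
   = 10.14 × 1.9360 / 0.0453 = 433.3563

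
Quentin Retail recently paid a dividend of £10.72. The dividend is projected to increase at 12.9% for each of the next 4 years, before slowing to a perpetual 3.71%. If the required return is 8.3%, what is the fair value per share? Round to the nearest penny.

Two-stage DDM. Project D₁…D_4 at 0.129, terminal growth 0.0371, discount at r = 0.083.
D_1 = 12.1029
D_2 = 13.6642
D_3 = 15.4268
D_4 = 17.4169
Terminal value at t=4: TV = D_5/(r−g) = 18.0631/(0.083−0.0371) = 393.5306
P₀ = 12.1029/(1+0.083)^1 + 13.6642/(1+0.083)^2 + 15.4268/(1+0.083)^3 + 17.4169/(1+0.083)^4 + 393.5306/(1+0.083)^4 = 333.6958

£333.70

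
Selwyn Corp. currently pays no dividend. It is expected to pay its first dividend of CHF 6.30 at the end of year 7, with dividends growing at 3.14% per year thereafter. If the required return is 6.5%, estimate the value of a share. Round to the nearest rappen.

CHF 128.50

Deferred-dividend DDM. At t=6 the remaining stream is a growing perpetuity with first payment D_7 = 6.30.
V_6 = D_7/(r−g) = 6.30/(0.065−0.0314) = 187.5000
P₀ = V_6/(1+r)^6 = 187.5000/(1+0.065)^6 = 128.5001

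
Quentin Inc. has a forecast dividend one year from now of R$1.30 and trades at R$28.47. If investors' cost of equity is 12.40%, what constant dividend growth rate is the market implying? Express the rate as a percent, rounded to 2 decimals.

From P₀ = D₁/(r − g), the implied growth is g = r − D₁/P₀.
g = 0.124 − 1.30/28.47 = 0.124 − 0.04566 = 0.07834

7.83%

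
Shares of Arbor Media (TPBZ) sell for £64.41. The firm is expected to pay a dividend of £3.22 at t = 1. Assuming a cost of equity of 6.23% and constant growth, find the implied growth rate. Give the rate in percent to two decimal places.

1.23%

From P₀ = D₁/(r − g), the implied growth is g = r − D₁/P₀.
g = 0.0623 − 3.22/64.41 = 0.0623 − 0.04999 = 0.01231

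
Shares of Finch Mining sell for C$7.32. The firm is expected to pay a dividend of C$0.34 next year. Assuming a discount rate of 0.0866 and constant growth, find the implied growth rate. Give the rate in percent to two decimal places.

4.02%

From P₀ = D₁/(r − g), the implied growth is g = r − D₁/P₀.
g = 0.0866 − 0.34/7.32 = 0.0866 − 0.04645 = 0.04015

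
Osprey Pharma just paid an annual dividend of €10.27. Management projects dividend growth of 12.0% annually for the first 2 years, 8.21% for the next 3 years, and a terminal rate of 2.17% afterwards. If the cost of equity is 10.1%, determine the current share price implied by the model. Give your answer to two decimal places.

€181.87

Three-stage DDM. Project D₁…D_5; terminal Gordon value at t=5 with g = 0.0217; discount at r = 0.101.
D_1 = 11.5024
D_2 = 12.8827
D_3 = 13.9404
D_4 = 15.0849
D_5 = 16.3233
TV_5 = 16.6775/(0.101−0.0217) = 210.3095
P₀ = Σ Dₜ/(1+r)ᵗ + TV_5/(1+r)^5 = 181.8689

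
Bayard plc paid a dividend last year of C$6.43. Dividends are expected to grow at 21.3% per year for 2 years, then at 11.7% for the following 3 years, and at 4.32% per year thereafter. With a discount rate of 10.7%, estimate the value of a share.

Three-stage DDM. Project D₁…D_5; terminal Gordon value at t=5 with g = 0.0432; discount at r = 0.107.
D_1 = 7.7996
D_2 = 9.4609
D_3 = 10.5678
D_4 = 11.8043
D_5 = 13.1854
TV_5 = 13.7550/(0.107−0.0432) = 215.5952
P₀ = Σ Dₜ/(1+r)ᵗ + TV_5/(1+r)^5 = 168.0364

C$168.04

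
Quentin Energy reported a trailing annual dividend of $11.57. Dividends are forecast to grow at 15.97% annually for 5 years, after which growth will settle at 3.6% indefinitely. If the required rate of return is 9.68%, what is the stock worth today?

Two-stage DDM. Project D₁…D_5 at 0.1597, terminal growth 0.036, discount at r = 0.0968.
D_1 = 13.4177
D_2 = 15.5605
D_3 = 18.0456
D_4 = 20.9274
D_5 = 24.2695
Terminal value at t=5: TV = D_6/(r−g) = 25.1432/(0.0968−0.036) = 413.5403
P₀ = 13.4177/(1+0.0968)^1 + 15.5605/(1+0.0968)^2 + 18.0456/(1+0.0968)^3 + 20.9274/(1+0.0968)^4 + 24.2695/(1+0.0968)^5 + 413.5403/(1+0.0968)^5 = 329.1411

$329.14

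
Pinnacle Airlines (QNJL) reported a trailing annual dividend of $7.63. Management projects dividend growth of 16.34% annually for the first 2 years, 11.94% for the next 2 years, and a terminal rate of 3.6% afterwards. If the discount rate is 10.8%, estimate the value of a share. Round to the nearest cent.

$157.05

Three-stage DDM. Project D₁…D_4; terminal Gordon value at t=4 with g = 0.036; discount at r = 0.108.
D_1 = 8.8767
D_2 = 10.3272
D_3 = 11.5603
D_4 = 12.9406
TV_4 = 13.4064/(0.108−0.036) = 186.2004
P₀ = Σ Dₜ/(1+r)ᵗ + TV_4/(1+r)^4 = 157.0522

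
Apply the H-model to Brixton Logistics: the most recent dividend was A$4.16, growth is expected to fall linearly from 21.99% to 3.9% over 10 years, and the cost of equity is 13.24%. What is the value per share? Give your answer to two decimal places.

H-model: P₀ = D₀[(1+g_L) + H(g_S−g_L)]/(r−g_L), with H = 10/2 = 5.
P₀ = 4.16 × [(1+0.039) + 5×(0.2199−0.039)] / (0.1324−0.039)
   = 4.16 × 1.9435 / 0.0934 = 86.5627

A$86.56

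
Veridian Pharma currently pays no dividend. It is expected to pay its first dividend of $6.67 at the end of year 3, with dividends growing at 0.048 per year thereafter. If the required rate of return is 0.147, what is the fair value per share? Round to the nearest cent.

$51.21

Deferred-dividend DDM. At t=2 the remaining stream is a growing perpetuity with first payment D_3 = 6.67.
V_2 = D_3/(r−g) = 6.67/(0.147−0.048) = 67.3737
P₀ = V_2/(1+r)^2 = 67.3737/(1+0.147)^2 = 51.2111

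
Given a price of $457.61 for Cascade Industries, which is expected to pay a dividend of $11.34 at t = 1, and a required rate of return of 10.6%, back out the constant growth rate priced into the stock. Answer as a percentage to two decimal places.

From P₀ = D₁/(r − g), the implied growth is g = r − D₁/P₀.
g = 0.106 − 11.34/457.61 = 0.106 − 0.02478 = 0.08122

8.12%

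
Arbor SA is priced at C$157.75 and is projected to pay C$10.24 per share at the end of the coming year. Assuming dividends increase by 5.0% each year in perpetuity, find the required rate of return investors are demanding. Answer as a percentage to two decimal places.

Rearranging the constant-growth DDM: r = D₁/P₀ + g.
r = 10.2400 / 157.75 + 0.05 = 0.06491 + 0.05 = 0.11491

11.49%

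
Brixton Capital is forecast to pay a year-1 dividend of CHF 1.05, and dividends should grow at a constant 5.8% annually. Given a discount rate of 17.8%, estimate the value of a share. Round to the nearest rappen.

CHF 8.75

Gordon growth model: P₀ = D₁/(r − g), with D₁ = 1.05 given directly.
P₀ = 1.0500 / (0.178 − 0.058) = 1.0500 / 0.12 = 8.7500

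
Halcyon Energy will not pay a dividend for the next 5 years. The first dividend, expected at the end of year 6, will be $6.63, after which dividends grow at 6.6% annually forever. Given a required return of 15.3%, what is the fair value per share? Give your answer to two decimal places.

$37.40

Deferred-dividend DDM. At t=5 the remaining stream is a growing perpetuity with first payment D_6 = 6.63.
V_5 = D_6/(r−g) = 6.63/(0.153−0.066) = 76.2069
P₀ = V_5/(1+r)^5 = 76.2069/(1+0.153)^5 = 37.3979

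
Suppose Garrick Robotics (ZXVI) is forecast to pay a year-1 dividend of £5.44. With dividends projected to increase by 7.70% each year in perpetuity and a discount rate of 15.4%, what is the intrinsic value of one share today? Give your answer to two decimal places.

Gordon growth model: P₀ = D₁/(r − g), with D₁ = 5.44 given directly.
P₀ = 5.4400 / (0.154 − 0.077) = 5.4400 / 0.077 = 70.6494

£70.65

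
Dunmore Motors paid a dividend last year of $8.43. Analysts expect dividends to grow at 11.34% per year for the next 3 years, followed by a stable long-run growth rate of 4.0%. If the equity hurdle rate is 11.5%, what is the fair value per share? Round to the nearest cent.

$141.61

Two-stage DDM. Project D₁…D_3 at 0.1134, terminal growth 0.04, discount at r = 0.115.
D_1 = 9.3860
D_2 = 10.4503
D_3 = 11.6354
Terminal value at t=3: TV = D_4/(r−g) = 12.1008/(0.115−0.04) = 161.3442
P₀ = 9.3860/(1+0.115)^1 + 10.4503/(1+0.115)^2 + 11.6354/(1+0.115)^3 + 161.3442/(1+0.115)^3 = 141.6110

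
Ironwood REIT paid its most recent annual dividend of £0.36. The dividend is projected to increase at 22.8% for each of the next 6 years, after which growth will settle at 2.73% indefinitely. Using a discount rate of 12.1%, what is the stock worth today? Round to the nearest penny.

£9.83

Two-stage DDM. Project D₁…D_6 at 0.228, terminal growth 0.0273, discount at r = 0.121.
D_1 = 0.4421
D_2 = 0.5429
D_3 = 0.6666
D_4 = 0.8186
D_5 = 1.0053
D_6 = 1.2345
Terminal value at t=6: TV = D_7/(r−g) = 1.2682/(0.121−0.0273) = 13.5348
P₀ = 0.4421/(1+0.121)^1 + 0.5429/(1+0.121)^2 + 0.6666/(1+0.121)^3 + 0.8186/(1+0.121)^4 + 1.0053/(1+0.121)^5 + 1.2345/(1+0.121)^6 + 13.5348/(1+0.121)^6 = 9.8285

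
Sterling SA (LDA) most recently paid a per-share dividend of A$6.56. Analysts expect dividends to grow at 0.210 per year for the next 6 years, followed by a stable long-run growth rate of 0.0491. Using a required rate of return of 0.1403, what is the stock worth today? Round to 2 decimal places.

A$156.42

Two-stage DDM. Project D₁…D_6 at 0.21, terminal growth 0.0491, discount at r = 0.1403.
D_1 = 7.9376
D_2 = 9.6045
D_3 = 11.6214
D_4 = 14.0619
D_5 = 17.0150
D_6 = 20.5881
Terminal value at t=6: TV = D_7/(r−g) = 21.5990/(0.1403−0.0491) = 236.8308
P₀ = 7.9376/(1+0.1403)^1 + 9.6045/(1+0.1403)^2 + 11.6214/(1+0.1403)^3 + 14.0619/(1+0.1403)^4 + 17.0150/(1+0.1403)^5 + 20.5881/(1+0.1403)^6 + 236.8308/(1+0.1403)^6 = 156.4194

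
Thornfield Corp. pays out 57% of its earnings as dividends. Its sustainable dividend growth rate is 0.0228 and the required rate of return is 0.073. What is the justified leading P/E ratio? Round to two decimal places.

Justified leading P/E = b/(r−g) = 0.57/(0.073−0.0228) = 11.3546

11.35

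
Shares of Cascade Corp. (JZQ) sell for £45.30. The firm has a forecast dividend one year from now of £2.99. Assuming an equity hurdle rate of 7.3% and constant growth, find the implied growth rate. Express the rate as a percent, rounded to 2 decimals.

0.70%

From P₀ = D₁/(r − g), the implied growth is g = r − D₁/P₀.
g = 0.073 − 2.99/45.30 = 0.073 − 0.06600 = 0.00700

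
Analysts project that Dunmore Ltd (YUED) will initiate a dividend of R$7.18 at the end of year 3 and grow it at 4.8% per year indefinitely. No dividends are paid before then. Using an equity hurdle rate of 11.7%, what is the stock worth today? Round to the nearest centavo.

Deferred-dividend DDM. At t=2 the remaining stream is a growing perpetuity with first payment D_3 = 7.18.
V_2 = D_3/(r−g) = 7.18/(0.117−0.048) = 104.0580
P₀ = V_2/(1+r)^2 = 104.0580/(1+0.117)^2 = 83.4006

R$83.40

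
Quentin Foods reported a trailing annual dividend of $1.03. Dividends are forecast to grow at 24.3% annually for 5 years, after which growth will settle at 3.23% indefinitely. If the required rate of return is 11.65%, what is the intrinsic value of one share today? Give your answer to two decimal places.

$28.79

Two-stage DDM. Project D₁…D_5 at 0.243, terminal growth 0.0323, discount at r = 0.1165.
D_1 = 1.2803
D_2 = 1.5914
D_3 = 1.9781
D_4 = 2.4588
D_5 = 3.0563
Terminal value at t=5: TV = D_6/(r−g) = 3.1550/(0.1165−0.0323) = 37.4703
P₀ = 1.2803/(1+0.1165)^1 + 1.5914/(1+0.1165)^2 + 1.9781/(1+0.1165)^3 + 2.4588/(1+0.1165)^4 + 3.0563/(1+0.1165)^5 + 37.4703/(1+0.1165)^5 = 28.7854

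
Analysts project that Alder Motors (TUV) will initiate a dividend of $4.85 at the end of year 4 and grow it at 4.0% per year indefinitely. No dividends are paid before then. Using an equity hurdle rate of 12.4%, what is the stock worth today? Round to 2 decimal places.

Deferred-dividend DDM. At t=3 the remaining stream is a growing perpetuity with first payment D_4 = 4.85.
V_3 = D_4/(r−g) = 4.85/(0.124−0.04) = 57.7381
P₀ = V_3/(1+r)^3 = 57.7381/(1+0.124)^3 = 40.6596

$40.66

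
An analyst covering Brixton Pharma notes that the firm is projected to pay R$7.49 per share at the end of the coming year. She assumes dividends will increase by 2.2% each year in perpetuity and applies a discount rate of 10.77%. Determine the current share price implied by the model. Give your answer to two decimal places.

Gordon growth model: P₀ = D₁/(r − g), with D₁ = 7.49 given directly.
P₀ = 7.4900 / (0.1077 − 0.022) = 7.4900 / 0.0857 = 87.3979

R$87.40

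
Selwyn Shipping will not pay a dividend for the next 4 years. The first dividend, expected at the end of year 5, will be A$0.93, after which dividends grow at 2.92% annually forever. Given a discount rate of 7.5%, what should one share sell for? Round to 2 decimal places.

Deferred-dividend DDM. At t=4 the remaining stream is a growing perpetuity with first payment D_5 = 0.93.
V_4 = D_5/(r−g) = 0.93/(0.075−0.0292) = 20.3057
P₀ = V_4/(1+r)^4 = 20.3057/(1+0.075)^4 = 15.2049

A$15.20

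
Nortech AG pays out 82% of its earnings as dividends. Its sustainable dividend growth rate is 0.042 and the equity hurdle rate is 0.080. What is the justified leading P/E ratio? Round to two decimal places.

21.58

Justified leading P/E = b/(r−g) = 0.82/(0.08−0.042) = 21.5789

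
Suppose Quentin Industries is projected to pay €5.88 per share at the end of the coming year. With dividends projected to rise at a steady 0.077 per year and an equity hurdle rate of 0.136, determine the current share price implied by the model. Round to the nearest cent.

Gordon growth model: P₀ = D₁/(r − g), with D₁ = 5.88 given directly.
P₀ = 5.8800 / (0.136 − 0.077) = 5.8800 / 0.059 = 99.6610

€99.66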